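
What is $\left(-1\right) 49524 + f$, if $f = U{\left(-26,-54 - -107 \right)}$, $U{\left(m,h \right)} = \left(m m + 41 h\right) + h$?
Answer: $-46622$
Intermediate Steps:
$U{\left(m,h \right)} = m^{2} + 42 h$ ($U{\left(m,h \right)} = \left(m^{2} + 41 h\right) + h = m^{2} + 42 h$)
$f = 2902$ ($f = \left(-26\right)^{2} + 42 \left(-54 - -107\right) = 676 + 42 \left(-54 + 107\right) = 676 + 42 \cdot 53 = 676 + 2226 = 2902$)
$\left(-1\right) 49524 + f = \left(-1\right) 49524 + 2902 = -49524 + 2902 = -46622$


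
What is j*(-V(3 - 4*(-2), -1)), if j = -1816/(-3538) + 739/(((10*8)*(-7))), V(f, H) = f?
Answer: 8786921/990640 ≈ 8.8699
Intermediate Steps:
j = -798811/990640 (j = -1816*(-1/3538) + 739/((80*(-7))) = 908/1769 + 739/(-560) = 908/1769 + 739*(-1/560) = 908/1769 - 739/560 = -798811/990640 ≈ -0.80636)
j*(-V(3 - 4*(-2), -1)) = -(-798811)*(3 - 4*(-2))/990640 = -(-798811)*(3 + 8)/990640 = -(-798811)*11/990640 = -798811/990640*(-11) = 8786921/990640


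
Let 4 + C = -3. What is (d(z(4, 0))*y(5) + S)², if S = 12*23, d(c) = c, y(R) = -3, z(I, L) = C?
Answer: 88209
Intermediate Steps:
C = -7 (C = -4 - 3 = -7)
z(I, L) = -7
S = 276
(d(z(4, 0))*y(5) + S)² = (-7*(-3) + 276)² = (21 + 276)² = 297² = 88209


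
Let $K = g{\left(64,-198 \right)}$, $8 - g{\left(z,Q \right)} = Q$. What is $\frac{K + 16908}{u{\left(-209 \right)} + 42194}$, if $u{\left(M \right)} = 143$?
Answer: $\frac{17114}{42337} \approx 0.40423$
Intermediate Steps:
$g{\left(z,Q \right)} = 8 - Q$
$K = 206$ ($K = 8 - -198 = 8 + 198 = 206$)
$\frac{K + 16908}{u{\left(-209 \right)} + 42194} = \frac{206 + 16908}{143 + 42194} = \frac{17114}{42337}$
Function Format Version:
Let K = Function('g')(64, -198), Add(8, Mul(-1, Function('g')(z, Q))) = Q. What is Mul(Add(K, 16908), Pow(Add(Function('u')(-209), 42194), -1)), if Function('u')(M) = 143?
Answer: Rational(17114, 42337) ≈ 0.40423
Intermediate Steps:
Function('g')(z, Q) = Add(8, Mul(-1, Q))
K = 206 (K = Add(8, Mul(-1, -198)) = Add(8, 198) = 206)
Mul(Add(K, 16908), Pow(Add(Function('u')(-209), 42194), -1)) = Mul(Add(206, 16908), Pow(Add(143, 42194), -1)) = Mul(17114, Pow(42337, -1)) = Mul(17114, Rational(1, 42337)) = Rational(17114, 42337)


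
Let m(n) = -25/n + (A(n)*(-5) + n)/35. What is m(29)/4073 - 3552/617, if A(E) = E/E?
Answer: -14684415883/2550736615 ≈ -5.7569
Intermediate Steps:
A(E) = 1
m(n) = -⅐ - 25/n + n/35 (m(n) = -25/n + (1*(-5) + n)/35 = -25/n + (-5 + n)*(1/35) = -25/n + (-⅐ + n/35) = -⅐ - 25/n + n/35)
m(29)/4073 - 3552/617 = ((1/35)*(-875 + 29*(-5 + 29))/29)/4073 - 3552/617 = ((1/35)*(1/29)*(-875 + 29*24))*(1/4073) - 3552*1/617 = ((1/35)*(1/29)*(-875 + 696))*(1/4073) - 3552/617 = ((1/35)*(1/29)*(-179))*(1/4073) - 3552/617 = -179/1015*1/4073 - 3552/617 = -179/4134095 - 3552/617 = -14684415883/2550736615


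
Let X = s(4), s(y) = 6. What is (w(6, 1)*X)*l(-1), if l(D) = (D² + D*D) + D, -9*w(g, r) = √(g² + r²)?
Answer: -2*√37/3 ≈ -4.0552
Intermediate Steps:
w(g, r) = -√(g² + r²)/9
X = 6
l(D) = D + 2*D² (l(D) = (D² + D²) + D = 2*D² + D = D + 2*D²)
(w(6, 1)*X)*l(-1) = (-√(6² + 1²)/9*6)*(-(1 + 2*(-1))) = (-√(36 + 1)/9*6)*(-(1 - 2)) = (-√37/9*6)*(-1*(-1)) = -2*√37/3*1 = -2*√37/3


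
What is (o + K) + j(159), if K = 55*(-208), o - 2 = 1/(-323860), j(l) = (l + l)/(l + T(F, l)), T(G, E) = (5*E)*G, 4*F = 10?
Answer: -100015092947/8744220 ≈ -11438.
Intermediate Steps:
F = 5/2 (F = (¼)*10 = 5/2 ≈ 2.5000)
T(G, E) = 5*E*G
j(l) = 4/27 (j(l) = (l + l)/(l + 5*l*(5/2)) = (2*l)/(l + 25*l/2) = (2*l)/((27*l/2)) = (2*l)*(2/(27*l)) = 4/27)
o = 647719/323860 (o = 2 + 1/(-323860) = 2 - 1/323860 = 647719/323860 ≈ 2.0000)
K = -11440
(o + K) + j(159) = (647719/323860 - 11440) + 4/27 = -3704310681/323860 + 4/27 = -100015092947/8744220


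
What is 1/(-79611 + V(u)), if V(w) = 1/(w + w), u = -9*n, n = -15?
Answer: -270/21494969 ≈ -1.2561e-5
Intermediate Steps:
u = 135 (u = -9*(-15) = 135)
V(w) = 1/(2*w)
1/(-79611 + V(u)) = 1/(-79611 + (1/2)/135) = 1/(-79611 + (1/2)*(1/135)) = 1/(-79611 + 1/270) = 1/(-21494969/270) = -270/21494969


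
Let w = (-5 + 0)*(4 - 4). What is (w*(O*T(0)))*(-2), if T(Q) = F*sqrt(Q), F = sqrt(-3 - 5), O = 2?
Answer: 0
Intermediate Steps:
F = 2*I*sqrt(2) (F = sqrt(-8) = 2*I*sqrt(2) ≈ 2.8284*I)
w = 0 (w = -5*0 = 0)
T(Q) = 2*I*sqrt(2)*sqrt(Q) (T(Q) = (2*I*sqrt(2))*sqrt(Q) = 2*I*sqrt(2)*sqrt(Q))
(w*(O*T(0)))*(-2) = (0*(2*(2*I*sqrt(2)*sqrt(0))))*(-2) = (0*(2*(2*I*sqrt(2)*0)))*(-2) = (0*(2*0))*(-2) = (0*0)*(-2) = 0*(-2) = 0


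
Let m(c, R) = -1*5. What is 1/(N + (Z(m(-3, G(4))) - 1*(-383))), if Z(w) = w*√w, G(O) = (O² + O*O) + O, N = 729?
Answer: 1112/1236669 + 5*I*√5/1236669 ≈ 0.00089919 + 9.0407e-6*I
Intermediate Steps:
G(O) = O + 2*O² (G(O) = (O² + O²) + O = 2*O² + O = O + 2*O²)
m(c, R) = -5
Z(w) = w^(3/2)
1/(N + (Z(m(-3, G(4))) - 1*(-383))) = 1/(729 + ((-5)^(3/2) - 1*(-383))) = 1/(729 + (-5*I*√5 + 383)) = 1/(729 + (383 - 5*I*√5)) = 1/(1112 - 5*I*√5)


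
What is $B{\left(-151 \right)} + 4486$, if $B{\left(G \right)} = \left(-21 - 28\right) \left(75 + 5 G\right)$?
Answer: $37806$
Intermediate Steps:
$B{\left(G \right)} = -3675 - 245 G$ ($B{\left(G \right)} = - 49 \left(75 + 5 G\right) = -3675 - 245 G$)
$B{\left(-151 \right)} + 4486 = \left(-3675 - -36995\right) + 4486 = \left(-3675 + 36995\right) + 4486 = 33320 + 4486 = 37806$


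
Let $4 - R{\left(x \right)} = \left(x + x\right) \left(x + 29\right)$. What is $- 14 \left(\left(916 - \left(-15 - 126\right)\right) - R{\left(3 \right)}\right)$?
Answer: $-17430$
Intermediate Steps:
$R{\left(x \right)} = 4 - 2 x \left(29 + x\right)$ ($R{\left(x \right)} = 4 - \left(x + x\right) \left(x + 29\right) = 4 - 2 x \left(29 + x\right)$)
$- 14 \left(\left(916 - \left(-15 - 126\right)\right) - R{\left(3 \right)}\right) = - 14 \left(\left(916 - \left(-15 - 126\right)\right) - \left(4 - 174 - 2 \cdot 3^{2}\right)\right) = - 14 \left(\left(916 - \left(-15 - 126\right)\right) - \left(4 - 174 - 18\right)\right) = - 14 \left(\left(916 - -141\right) - \left(4 - 174 - 18\right)\right) = - 14 \left(\left(916 + 141\right) - -188\right) = - 14 \left(1057 + 188\right) = \left(-14\right) 1245 = -17430$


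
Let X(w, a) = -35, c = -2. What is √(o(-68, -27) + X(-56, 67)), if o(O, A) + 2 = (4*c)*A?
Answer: √179 ≈ 13.379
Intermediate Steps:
o(O, A) = -2 - 8*A (o(O, A) = -2 + (4*(-2))*A = -2 - 8*A)
√(o(-68, -27) + X(-56, 67)) = √((-2 - 8*(-27)) - 35) = √((-2 + 216) - 35) = √(214 - 35) = √179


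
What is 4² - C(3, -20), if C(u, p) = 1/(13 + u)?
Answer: 255/16 ≈ 15.938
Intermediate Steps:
4² - C(3, -20) = 4² - 1/(13 + 3) = 16 - 1/16 = 255/16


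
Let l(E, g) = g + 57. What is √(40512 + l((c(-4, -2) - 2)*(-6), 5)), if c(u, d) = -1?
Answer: √40574 ≈ 201.43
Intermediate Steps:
l(E, g) = 57 + g
√(40512 + l((c(-4, -2) - 2)*(-6), 5)) = √(40512 + (57 + 5)) = √(40512 + 62) = √40574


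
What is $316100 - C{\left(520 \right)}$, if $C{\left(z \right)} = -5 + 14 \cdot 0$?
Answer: $316105$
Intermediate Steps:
$C{\left(z \right)} = -5$ ($C{\left(z \right)} = -5 + 0 = -5$)
$316100 - C{\left(520 \right)} = 316100 - -5 = 316100 + 5 = 316105$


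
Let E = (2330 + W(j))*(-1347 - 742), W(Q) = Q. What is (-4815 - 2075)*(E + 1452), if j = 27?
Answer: 33914791690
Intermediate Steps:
E = -4923773 (E = (2330 + 27)*(-1347 - 742) = 2357*(-2089) = -4923773)
(-4815 - 2075)*(E + 1452) = (-4815 - 2075)*(-4923773 + 1452) = -6890*(-4922321) = 33914791690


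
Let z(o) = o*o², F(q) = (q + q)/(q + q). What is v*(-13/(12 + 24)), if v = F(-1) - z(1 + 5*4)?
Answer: 30095/9 ≈ 3343.9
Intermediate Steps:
F(q) = 1 (F(q) = (2*q)/((2*q)) = (2*q)*(1/(2*q)) = 1)
z(o) = o³
v = -9260 (v = 1 - (1 + 5*4)³ = 1 - (1 + 20)³ = 1 - 1*21³ = 1 - 1*9261 = 1 - 9261 = -9260)
v*(-13/(12 + 24)) = -(-120380)/(12 + 24) = -(-120380)/36 = -9260*(-13/36) = 30095/9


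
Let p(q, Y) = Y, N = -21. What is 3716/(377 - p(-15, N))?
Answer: 1858/199 ≈ 9.3367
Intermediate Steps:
3716/(377 - p(-15, N)) = 3716/(377 - 1*(-21)) = 3716/(377 + 21) = 3716/398 = 3716*(1/398) = 1858/199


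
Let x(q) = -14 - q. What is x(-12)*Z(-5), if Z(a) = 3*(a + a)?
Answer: 60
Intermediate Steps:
Z(a) = 6*a (Z(a) = 3*(2*a) = 6*a)
x(-12)*Z(-5) = (-14 - 1*(-12))*(6*(-5)) = (-14 + 12)*(-30) = -2*(-30) = 60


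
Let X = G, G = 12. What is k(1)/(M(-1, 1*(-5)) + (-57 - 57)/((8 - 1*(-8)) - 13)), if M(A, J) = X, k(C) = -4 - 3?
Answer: 7/26 ≈ 0.26923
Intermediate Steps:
k(C) = -7
X = 12
M(A, J) = 12
k(1)/(M(-1, 1*(-5)) + (-57 - 57)/((8 - 1*(-8)) - 13)) = -7/(12 + (-57 - 57)/((8 - 1*(-8)) - 13)) = -7/(12 - 114/((8 + 8) - 13)) = -7/(12 - 114/(16 - 13)) = -7/(12 - 114/3) = -7/(12 - 114*⅓) = -7/(12 - 38) = -7/(-26) = -7*(-1/26) = 7/26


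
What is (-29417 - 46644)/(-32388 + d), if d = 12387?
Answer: 76061/20001 ≈ 3.8029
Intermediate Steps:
(-29417 - 46644)/(-32388 + d) = (-29417 - 46644)/(-32388 + 12387) = -76061/(-20001) = -76061*(-1/20001) = 76061/20001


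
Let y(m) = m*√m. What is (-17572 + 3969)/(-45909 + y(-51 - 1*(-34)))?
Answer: 624500127/2107641194 - 231251*I*√17/2107641194 ≈ 0.2963 - 0.00045239*I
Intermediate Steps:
y(m) = m^(3/2)
(-17572 + 3969)/(-45909 + y(-51 - 1*(-34))) = (-17572 + 3969)/(-45909 + (-51 - 1*(-34))^(3/2)) = -13603/(-45909 + (-51 + 34)^(3/2)) = -13603/(-45909 + (-17)^(3/2)) = -13603/(-45909 - 17*I*√17)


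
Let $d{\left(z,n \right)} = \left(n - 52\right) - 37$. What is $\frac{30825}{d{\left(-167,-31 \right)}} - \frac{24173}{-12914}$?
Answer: $- \frac{13172443}{51656} \approx -255.0$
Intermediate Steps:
$d{\left(z,n \right)} = -89 + n$ ($d{\left(z,n \right)} = \left(-52 + n\right) - 37 = -89 + n$)
$\frac{30825}{d{\left(-167,-31 \right)}} - \frac{24173}{-12914} = \frac{30825}{-89 - 31} - \frac{24173}{-12914} = \frac{30825}{-120} - - \frac{24173}{12914} = 30825 \left(- \frac{1}{120}\right) + \frac{24173}{12914} = - \frac{2055}{8} + \frac{24173}{12914} = - \frac{13172443}{51656}$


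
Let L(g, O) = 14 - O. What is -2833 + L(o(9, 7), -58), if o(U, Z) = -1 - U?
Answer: -2761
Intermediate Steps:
-2833 + L(o(9, 7), -58) = -2833 + (14 - 1*(-58)) = -2833 + (14 + 58) = -2833 + 72 = -2761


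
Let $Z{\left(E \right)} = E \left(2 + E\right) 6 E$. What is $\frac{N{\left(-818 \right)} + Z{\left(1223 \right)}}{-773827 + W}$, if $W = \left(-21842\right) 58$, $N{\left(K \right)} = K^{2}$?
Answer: $- \frac{10994277274}{2040663} \approx -5387.6$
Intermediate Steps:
$Z{\left(E \right)} = 6 E^{2} \left(2 + E\right)$
$W = -1266836$
$\frac{N{\left(-818 \right)} + Z{\left(1223 \right)}}{-773827 + W} = \frac{\left(-818\right)^{2} + 6 \cdot 1223^{2} \left(2 + 1223\right)}{-773827 - 1266836} = \frac{669124 + 6 \cdot 1495729 \cdot 1225}{-2040663} = \left(669124 + 10993608150\right) \left(- \frac{1}{2040663}\right) = 10994277274 \left(- \frac{1}{2040663}\right) = - \frac{10994277274}{2040663}$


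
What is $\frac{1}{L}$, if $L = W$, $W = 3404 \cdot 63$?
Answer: $\frac{1}{214452} \approx 4.663 \cdot 10^{-6}$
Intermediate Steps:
$W = 214452$
$L = 214452$
$\frac{1}{L} = \frac{1}{214452}$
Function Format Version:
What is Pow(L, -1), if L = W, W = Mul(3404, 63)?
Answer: Rational(1, 214452) ≈ 4.6630e-6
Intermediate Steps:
W = 214452
L = 214452
Pow(L, -1) = Pow(214452, -1) = Rational(1, 214452)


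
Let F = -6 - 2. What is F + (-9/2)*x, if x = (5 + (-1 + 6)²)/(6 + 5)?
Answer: -223/11 ≈ -20.273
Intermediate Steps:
x = 30/11 (x = (5 + 5²)/11 = (5 + 25)*(1/11) = 30*(1/11) = 30/11 ≈ 2.7273)
F = -8
F + (-9/2)*x = -8 - 9/2*(30/11) = -8 - 9*½*(30/11) = -8 - 9/2*30/11 = -8 - 135/11 = -223/11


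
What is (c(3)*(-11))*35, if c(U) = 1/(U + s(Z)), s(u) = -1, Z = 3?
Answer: -385/2 ≈ -192.50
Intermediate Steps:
c(U) = 1/(-1 + U) (c(U) = 1/(U - 1) = 1/(-1 + U))
(c(3)*(-11))*35 = (-11/(-1 + 3))*35 = (-11/2)*35 = ((½)*(-11))*35 = -11/2*35 = -385/2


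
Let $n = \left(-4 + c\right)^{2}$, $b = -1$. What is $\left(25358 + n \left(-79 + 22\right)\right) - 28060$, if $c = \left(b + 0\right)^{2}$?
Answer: $-3215$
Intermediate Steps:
$c = 1$ ($c = \left(-1 + 0\right)^{2} = \left(-1\right)^{2} = 1$)
$n = 9$ ($n = \left(-4 + 1\right)^{2} = \left(-3\right)^{2} = 9$)
$\left(25358 + n \left(-79 + 22\right)\right) - 28060 = \left(25358 + 9 \left(-79 + 22\right)\right) - 28060 = \left(25358 + 9 \left(-57\right)\right) - 28060 = \left(25358 - 513\right) - 28060 = 24845 - 28060 = -3215$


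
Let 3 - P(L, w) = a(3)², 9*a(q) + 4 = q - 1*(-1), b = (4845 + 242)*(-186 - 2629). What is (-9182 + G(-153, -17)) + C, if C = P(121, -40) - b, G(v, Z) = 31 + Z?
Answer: 14310740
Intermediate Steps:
b = -14319905 (b = 5087*(-2815) = -14319905)
a(q) = -⅓ + q/9 (a(q) = -4/9 + (q - 1*(-1))/9 = -4/9 + (q + 1)/9 = -4/9 + (1 + q)/9 = -4/9 + (⅑ + q/9) = -⅓ + q/9)
P(L, w) = 3 (P(L, w) = 3 - (-⅓ + (⅑)*3)² = 3 - (-⅓ + ⅓)² = 3 - 1*0² = 3 - 1*0 = 3 + 0 = 3)
C = 14319908 (C = 3 - 1*(-14319905) = 3 + 14319905 = 14319908)
(-9182 + G(-153, -17)) + C = (-9182 + (31 - 17)) + 14319908 = (-9182 + 14) + 14319908 = -9168 + 14319908 = 14310740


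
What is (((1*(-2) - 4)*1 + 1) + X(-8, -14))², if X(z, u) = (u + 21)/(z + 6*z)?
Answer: 1681/64 ≈ 26.266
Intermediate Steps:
X(z, u) = (21 + u)/(7*z) (X(z, u) = (21 + u)/((7*z)) = (21 + u)*(1/(7*z)) = (21 + u)/(7*z))
(((1*(-2) - 4)*1 + 1) + X(-8, -14))² = (((1*(-2) - 4)*1 + 1) + (⅐)*(21 - 14)/(-8))² = (((-2 - 4)*1 + 1) + (⅐)*(-⅛)*7)² = ((-6*1 + 1) - ⅛)² = ((-6 + 1) - ⅛)² = (-5 - ⅛)² = (-41/8)² = 1681/64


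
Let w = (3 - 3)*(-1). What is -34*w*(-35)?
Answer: 0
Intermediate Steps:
w = 0 (w = 0*(-1) = 0)
-34*w*(-35) = -34*0*(-35) = 0*(-35) = 0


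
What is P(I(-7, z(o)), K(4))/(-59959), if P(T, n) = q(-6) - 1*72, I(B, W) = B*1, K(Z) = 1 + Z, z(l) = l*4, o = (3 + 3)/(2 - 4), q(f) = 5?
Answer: 67/59959 ≈ 0.0011174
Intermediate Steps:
o = -3 (o = 6/(-2) = 6*(-½) = -3)
z(l) = 4*l
I(B, W) = B
P(T, n) = -67 (P(T, n) = 5 - 1*72 = 5 - 72 = -67)
P(I(-7, z(o)), K(4))/(-59959) = -67/(-59959) = -67*(-1/59959) = 67/59959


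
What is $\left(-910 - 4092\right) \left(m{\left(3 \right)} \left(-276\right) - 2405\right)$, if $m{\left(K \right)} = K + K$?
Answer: $20313122$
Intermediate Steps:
$m{\left(K \right)} = 2 K$
$\left(-910 - 4092\right) \left(m{\left(3 \right)} \left(-276\right) - 2405\right) = \left(-910 - 4092\right) \left(2 \cdot 3 \left(-276\right) - 2405\right) = - 5002 \left(6 \left(-276\right) - 2405\right) = - 5002 \left(-1656 - 2405\right) = \left(-5002\right) \left(-4061\right) = 20313122$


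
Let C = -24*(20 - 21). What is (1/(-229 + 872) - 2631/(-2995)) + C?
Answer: 47913568/1925785 ≈ 24.880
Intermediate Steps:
C = 24 (C = -24*(-1) = 24)
(1/(-229 + 872) - 2631/(-2995)) + C = (1/(-229 + 872) - 2631/(-2995)) + 24 = (1/643 - 2631*(-1/2995)) + 24 = (1/643 + 2631/2995) + 24 = 1694728/1925785 + 24 = 47913568/1925785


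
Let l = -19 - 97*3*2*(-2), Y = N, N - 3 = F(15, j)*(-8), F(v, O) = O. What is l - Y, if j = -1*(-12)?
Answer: 1238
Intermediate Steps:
j = 12
N = -93 (N = 3 + 12*(-8) = 3 - 96 = -93)
Y = -93
l = 1145 (l = -19 - 582*(-2) = -19 - 97*(-12) = -19 + 1164 = 1145)
l - Y = 1145 - 1*(-93) = 1145 + 93 = 1238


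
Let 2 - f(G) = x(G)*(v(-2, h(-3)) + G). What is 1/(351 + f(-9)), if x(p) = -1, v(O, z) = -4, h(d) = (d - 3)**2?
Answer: 1/340 ≈ 0.0029412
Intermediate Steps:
h(d) = (-3 + d)**2
f(G) = -2 + G (f(G) = 2 - (-1)*(-4 + G) = 2 - (4 - G) = 2 + (-4 + G) = -2 + G)
1/(351 + f(-9)) = 1/(351 + (-2 - 9)) = 1/(351 - 11) = 1/340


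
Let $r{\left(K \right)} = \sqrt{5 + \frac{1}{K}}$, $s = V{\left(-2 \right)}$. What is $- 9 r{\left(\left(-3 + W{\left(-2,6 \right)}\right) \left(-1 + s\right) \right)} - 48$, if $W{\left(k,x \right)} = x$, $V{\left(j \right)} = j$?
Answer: $-48 - 6 \sqrt{11} \approx -67.9$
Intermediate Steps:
$s = -2$
$- 9 r{\left(\left(-3 + W{\left(-2,6 \right)}\right) \left(-1 + s\right) \right)} - 48 = - 9 \sqrt{5 + \frac{1}{\left(-3 + 6\right) \left(-1 - 2\right)}} - 48 = - 9 \sqrt{5 + \frac{1}{3 \left(-3\right)}} - 48 = - 9 \sqrt{5 + \frac{1}{-9}} - 48 = - 9 \sqrt{5 - \frac{1}{9}} - 48 = - 9 \sqrt{\frac{44}{9}} - 48 = - 9 \frac{2 \sqrt{11}}{3} - 48 = - 6 \sqrt{11} - 48 = -48 - 6 \sqrt{11}$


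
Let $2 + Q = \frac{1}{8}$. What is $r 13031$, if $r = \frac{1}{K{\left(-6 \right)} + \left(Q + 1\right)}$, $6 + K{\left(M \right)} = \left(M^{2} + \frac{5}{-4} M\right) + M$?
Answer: $\frac{104248}{245} \approx 425.5$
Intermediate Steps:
$K{\left(M \right)} = -6 + M^{2} - \frac{M}{4}$ ($K{\left(M \right)} = -6 + \left(\left(M^{2} + \frac{5}{-4} M\right) + M\right) = -6 + \left(\left(M^{2} + 5 \left(- \frac{1}{4}\right) M\right) + M\right) = -6 + \left(\left(M^{2} - \frac{5 M}{4}\right) + M\right) = -6 + \left(M^{2} - \frac{M}{4}\right) = -6 + M^{2} - \frac{M}{4}$)
$Q = - \frac{15}{8}$ ($Q = -2 + \frac{1}{8} = - \frac{15}{8} \approx -1.875$)
$r = \frac{8}{245}$ ($r = \frac{1}{\left(-6 + \left(-6\right)^{2} - - \frac{3}{2}\right) + \left(- \frac{15}{8} + 1\right)} = \frac{1}{\left(-6 + 36 + \frac{3}{2}\right) - \frac{7}{8}} = \frac{1}{\frac{63}{2} - \frac{7}{8}} = \frac{1}{\frac{245}{8}} = \frac{8}{245} \approx 0.032653$)
$r 13031 = \frac{8}{245} \cdot 13031 = \frac{104248}{245}$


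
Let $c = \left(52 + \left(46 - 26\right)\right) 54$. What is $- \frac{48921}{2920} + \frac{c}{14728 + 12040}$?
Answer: $- \frac{81135273}{4885160} \approx -16.609$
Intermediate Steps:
$c = 3888$ ($c = \left(52 + 20\right) 54 = 72 \cdot 54 = 3888$)
$- \frac{48921}{2920} + \frac{c}{14728 + 12040} = - \frac{48921}{2920} + \frac{3888}{14728 + 12040} = \left(-48921\right) \frac{1}{2920} + \frac{3888}{26768} = - \frac{48921}{2920} + 3888 \cdot \frac{1}{26768} = - \frac{48921}{2920} + \frac{243}{1673} = - \frac{81135273}{4885160}$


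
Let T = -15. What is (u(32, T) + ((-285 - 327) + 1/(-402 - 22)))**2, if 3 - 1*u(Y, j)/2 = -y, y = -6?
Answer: 68661293089/179776 ≈ 3.8193e+5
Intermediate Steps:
u(Y, j) = -6 (u(Y, j) = 6 - (-2)*(-6) = 6 - 2*6 = 6 - 12 = -6)
(u(32, T) + ((-285 - 327) + 1/(-402 - 22)))**2 = (-6 + ((-285 - 327) + 1/(-402 - 22)))**2 = (-6 + (-612 + 1/(-424)))**2 = (-6 + (-612 - 1/424))**2 = (-6 - 259489/424)**2 = (-262033/424)**2 = 68661293089/179776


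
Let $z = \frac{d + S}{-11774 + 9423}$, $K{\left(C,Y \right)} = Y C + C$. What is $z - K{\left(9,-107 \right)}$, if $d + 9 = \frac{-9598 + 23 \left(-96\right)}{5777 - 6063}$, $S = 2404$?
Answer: $\frac{320379734}{336193} \approx 952.96$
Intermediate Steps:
$d = \frac{4616}{143}$ ($d = -9 + \frac{-9598 + 23 \left(-96\right)}{5777 - 6063} = -9 + \frac{-9598 - 2208}{-286} = -9 - - \frac{5903}{143} = -9 + \frac{5903}{143} = \frac{4616}{143} \approx 32.28$)
$K{\left(C,Y \right)} = C + C Y$ ($K{\left(C,Y \right)} = C Y + C = C + C Y$)
$z = - \frac{348388}{336193}$ ($z = \frac{\frac{4616}{143} + 2404}{-11774 + 9423} = \frac{348388}{143 \left(-2351\right)} = \frac{348388}{143} \left(- \frac{1}{2351}\right) = - \frac{348388}{336193} \approx -1.0363$)
$z - K{\left(9,-107 \right)} = - \frac{348388}{336193} - 9 \left(1 - 107\right) = - \frac{348388}{336193} - 9 \left(-106\right) = - \frac{348388}{336193} - -954 = - \frac{348388}{336193} + 954 = \frac{320379734}{336193}$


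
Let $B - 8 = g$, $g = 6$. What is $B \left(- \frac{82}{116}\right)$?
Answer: $- \frac{287}{29} \approx -9.8965$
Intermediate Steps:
$B = 14$ ($B = 8 + 6 = 14$)
$B \left(- \frac{82}{116}\right) = 14 \left(- \frac{82}{116}\right) = 14 \left(\left(-82\right) \frac{1}{116}\right) = 14 \left(- \frac{41}{58}\right) = - \frac{287}{29}$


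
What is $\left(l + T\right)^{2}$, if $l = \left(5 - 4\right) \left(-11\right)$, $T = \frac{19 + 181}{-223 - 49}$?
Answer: $\frac{159201}{1156} \approx 137.72$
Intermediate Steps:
$T = - \frac{25}{34}$ ($T = \frac{200}{-272} = 200 \left(- \frac{1}{272}\right) = - \frac{25}{34} \approx -0.73529$)
$l = -11$ ($l = 1 \left(-11\right) = -11$)
$\left(l + T\right)^{2} = \left(-11 - \frac{25}{34}\right)^{2} = \left(- \frac{399}{34}\right)^{2} = \frac{159201}{1156}$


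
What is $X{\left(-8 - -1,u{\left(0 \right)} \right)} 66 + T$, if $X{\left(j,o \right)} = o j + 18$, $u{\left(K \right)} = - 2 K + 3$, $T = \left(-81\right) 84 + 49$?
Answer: $-6953$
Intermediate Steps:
$T = -6755$ ($T = -6804 + 49 = -6755$)
$u{\left(K \right)} = 3 - 2 K$
$X{\left(j,o \right)} = 18 + j o$ ($X{\left(j,o \right)} = j o + 18 = 18 + j o$)
$X{\left(-8 - -1,u{\left(0 \right)} \right)} 66 + T = \left(18 + \left(-8 - -1\right) \left(3 - 0\right)\right) 66 - 6755 = \left(18 + \left(-8 + 1\right) \left(3 + 0\right)\right) 66 - 6755 = \left(18 - 21\right) 66 - 6755 = \left(-3\right) 66 - 6755 = -198 - 6755 = -6953$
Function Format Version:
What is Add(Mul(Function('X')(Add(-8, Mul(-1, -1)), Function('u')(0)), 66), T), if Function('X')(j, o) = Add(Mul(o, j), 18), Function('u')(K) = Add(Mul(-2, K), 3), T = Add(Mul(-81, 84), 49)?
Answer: -6953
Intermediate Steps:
T = -6755 (T = Add(-6804, 49) = -6755)
Function('u')(K) = Add(3, Mul(-2, K))
Function('X')(j, o) = Add(18, Mul(j, o)) (Function('X')(j, o) = Add(Mul(j, o), 18) = Add(18, Mul(j, o)))
Add(Mul(Function('X')(Add(-8, Mul(-1, -1)), Function('u')(0)), 66), T) = Add(Mul(Add(18, Mul(Add(-8, Mul(-1, -1)), Add(3, Mul(-2, 0)))), 66), -6755) = Add(Mul(Add(18, Mul(Add(-8, 1), Add(3, 0))), 66), -6755) = Add(Mul(Add(18, Mul(-7, 3)), 66), -6755) = Add(Mul(Add(18, -21), 66), -6755) = Add(Mul(-3, 66), -6755) = Add(-198, -6755) = -6953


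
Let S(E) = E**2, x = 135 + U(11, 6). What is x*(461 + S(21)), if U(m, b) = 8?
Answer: 128986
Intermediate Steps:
x = 143 (x = 135 + 8 = 143)
x*(461 + S(21)) = 143*(461 + 21**2) = 143*(461 + 441) = 143*902 = 128986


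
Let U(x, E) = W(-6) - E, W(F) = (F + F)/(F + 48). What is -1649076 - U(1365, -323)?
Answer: -11545791/7 ≈ -1.6494e+6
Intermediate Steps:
W(F) = 2*F/(48 + F) (W(F) = (2*F)/(48 + F) = 2*F/(48 + F))
U(x, E) = -2/7 - E (U(x, E) = 2*(-6)/(48 - 6) - E = 2*(-6)/42 - E = 2*(-6)*(1/42) - E = -2/7 - E)
-1649076 - U(1365, -323) = -1649076 - (-2/7 - 1*(-323)) = -1649076 - (-2/7 + 323) = -1649076 - 1*2259/7 = -1649076 - 2259/7 = -11545791/7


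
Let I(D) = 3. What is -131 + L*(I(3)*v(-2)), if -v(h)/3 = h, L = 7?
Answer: -5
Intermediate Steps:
v(h) = -3*h
-131 + L*(I(3)*v(-2)) = -131 + 7*(3*(-3*(-2))) = -131 + 7*(3*6) = -131 + 7*18 = -131 + 126 = -5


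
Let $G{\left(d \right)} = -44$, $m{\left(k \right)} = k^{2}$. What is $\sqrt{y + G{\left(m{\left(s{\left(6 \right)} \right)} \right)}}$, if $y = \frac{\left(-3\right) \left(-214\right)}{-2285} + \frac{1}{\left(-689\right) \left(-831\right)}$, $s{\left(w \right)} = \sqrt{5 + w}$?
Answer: $\frac{i \sqrt{75793146738061213695}}{1308297315} \approx 6.6544 i$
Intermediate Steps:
$y = - \frac{367580593}{1308297315}$ ($y = 642 \left(- \frac{1}{2285}\right) - - \frac{1}{572559} = - \frac{642}{2285} + \frac{1}{572559} = - \frac{367580593}{1308297315} \approx -0.28096$)
$\sqrt{y + G{\left(m{\left(s{\left(6 \right)} \right)} \right)}} = \sqrt{- \frac{367580593}{1308297315} - 44} = \sqrt{- \frac{57932662453}{1308297315}} = \frac{i \sqrt{75793146738061213695}}{1308297315}$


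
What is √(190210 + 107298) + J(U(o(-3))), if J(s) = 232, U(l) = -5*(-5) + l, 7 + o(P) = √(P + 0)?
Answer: 232 + 2*√74377 ≈ 777.44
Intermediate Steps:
o(P) = -7 + √P (o(P) = -7 + √(P + 0) = -7 + √P)
U(l) = 25 + l
√(190210 + 107298) + J(U(o(-3))) = √(190210 + 107298) + 232 = √297508 + 232 = 2*√74377 + 232 = 232 + 2*√74377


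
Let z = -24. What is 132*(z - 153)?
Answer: -23364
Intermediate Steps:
132*(z - 153) = 132*(-24 - 153) = 132*(-177) = -23364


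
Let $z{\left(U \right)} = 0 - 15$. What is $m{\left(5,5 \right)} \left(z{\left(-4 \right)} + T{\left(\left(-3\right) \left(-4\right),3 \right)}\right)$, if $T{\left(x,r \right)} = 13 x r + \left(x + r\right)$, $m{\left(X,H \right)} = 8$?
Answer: $3744$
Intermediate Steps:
$z{\left(U \right)} = -15$ ($z{\left(U \right)} = 0 - 15 = -15$)
$T{\left(x,r \right)} = r + x + 13 r x$ ($T{\left(x,r \right)} = 13 r x + \left(r + x\right) = r + x + 13 r x$)
$m{\left(5,5 \right)} \left(z{\left(-4 \right)} + T{\left(\left(-3\right) \left(-4\right),3 \right)}\right) = 8 \left(-15 + \left(3 - -12 + 13 \cdot 3 \left(\left(-3\right) \left(-4\right)\right)\right)\right) = 8 \left(-15 + \left(3 + 12 + 13 \cdot 3 \cdot 12\right)\right) = 8 \left(-15 + \left(3 + 12 + 468\right)\right) = 8 \left(-15 + 483\right) = 8 \cdot 468 = 3744$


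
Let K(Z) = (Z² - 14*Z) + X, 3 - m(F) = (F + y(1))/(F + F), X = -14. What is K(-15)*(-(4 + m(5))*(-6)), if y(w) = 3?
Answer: 78306/5 ≈ 15661.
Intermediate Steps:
m(F) = 3 - (3 + F)/(2*F) (m(F) = 3 - (F + 3)/(F + F) = 3 - (3 + F)/(2*F))
K(Z) = -14 + Z² - 14*Z (K(Z) = (Z² - 14*Z) - 14 = -14 + Z² - 14*Z)
K(-15)*(-(4 + m(5))*(-6)) = (-14 + (-15)² - 14*(-15))*(-(4 + (½)*(-3 + 5*5)/5)*(-6)) = (-14 + 225 + 210)*(-(4 + (½)*(⅕)*(-3 + 25))*(-6)) = 421*(-(4 + (½)*(⅕)*22)*(-6)) = 421*(-(4 + 11/5)*(-6)) = 421*(-1*31/5*(-6)) = 421*(-31/5*(-6)) = 421*(186/5) = 78306/5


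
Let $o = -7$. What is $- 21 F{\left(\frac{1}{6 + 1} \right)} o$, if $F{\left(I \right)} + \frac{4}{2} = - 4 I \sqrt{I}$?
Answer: $-294 - 12 \sqrt{7} \approx -325.75$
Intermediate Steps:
$F{\left(I \right)} = -2 - 4 I^{\frac{3}{2}}$ ($F{\left(I \right)} = -2 + - 4 I \sqrt{I} = -2 - 4 I^{\frac{3}{2}}$)
$- 21 F{\left(\frac{1}{6 + 1} \right)} o = - 21 \left(-2 - 4 \left(\frac{1}{6 + 1}\right)^{\frac{3}{2}}\right) \left(-7\right) = - 21 \left(-2 - 4 \left(\frac{1}{7}\right)^{\frac{3}{2}}\right) \left(-7\right) = - 21 \left(-2 - \frac{4}{7 \sqrt{7}}\right) \left(-7\right) = - 21 \left(-2 - 4 \frac{\sqrt{7}}{49}\right) \left(-7\right) = - 21 \left(-2 - \frac{4 \sqrt{7}}{49}\right) \left(-7\right) = \left(42 + \frac{12 \sqrt{7}}{7}\right) \left(-7\right) = -294 - 12 \sqrt{7}$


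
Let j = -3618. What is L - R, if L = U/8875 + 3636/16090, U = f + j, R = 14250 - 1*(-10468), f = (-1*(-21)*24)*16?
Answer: -352959569686/14279875 ≈ -24717.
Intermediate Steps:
f = 8064 (f = (21*24)*16 = 504*16 = 8064)
R = 24718 (R = 14250 + 10468 = 24718)
U = 4446 (U = 8064 - 3618 = 4446)
L = 10380564/14279875 (L = 4446/8875 + 3636/16090 = 4446*(1/8875) + 3636*(1/16090) = 4446/8875 + 1818/8045 = 10380564/14279875 ≈ 0.72694)
L - R = 10380564/14279875 - 1*24718 = 10380564/14279875 - 24718 = -352959569686/14279875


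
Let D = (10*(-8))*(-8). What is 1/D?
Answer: 1/640 ≈ 0.0015625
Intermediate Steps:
D = 640 (D = -80*(-8) = 640)
1/D = 1/640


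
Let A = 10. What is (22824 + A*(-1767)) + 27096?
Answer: 32250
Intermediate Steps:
(22824 + A*(-1767)) + 27096 = (22824 + 10*(-1767)) + 27096 = (22824 - 17670) + 27096 = 5154 + 27096 = 32250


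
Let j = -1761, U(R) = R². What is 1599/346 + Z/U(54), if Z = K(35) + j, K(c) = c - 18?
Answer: 1014815/252234 ≈ 4.0233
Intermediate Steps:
K(c) = -18 + c
Z = -1744 (Z = (-18 + 35) - 1761 = 17 - 1761 = -1744)
1599/346 + Z/U(54) = 1599/346 - 1744/(54²) = 1599*(1/346) - 1744/2916 = 1599/346 - 1744*1/2916 = 1599/346 - 436/729 = 1014815/252234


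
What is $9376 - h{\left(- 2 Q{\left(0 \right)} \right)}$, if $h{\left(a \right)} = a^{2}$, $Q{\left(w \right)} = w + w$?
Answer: $9376$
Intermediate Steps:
$Q{\left(w \right)} = 2 w$
$9376 - h{\left(- 2 Q{\left(0 \right)} \right)} = 9376 - \left(- 2 \cdot 2 \cdot 0\right)^{2} = 9376 - \left(\left(-2\right) 0\right)^{2} = 9376 - 0^{2} = 9376 - 0 = 9376 + 0 = 9376$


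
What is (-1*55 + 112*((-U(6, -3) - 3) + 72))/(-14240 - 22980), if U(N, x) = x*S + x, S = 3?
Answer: -9017/37220 ≈ -0.24226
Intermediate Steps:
U(N, x) = 4*x (U(N, x) = x*3 + x = 3*x + x = 4*x)
(-1*55 + 112*((-U(6, -3) - 3) + 72))/(-14240 - 22980) = (-1*55 + 112*((-4*(-3) - 3) + 72))/(-14240 - 22980) = (-55 + 112*((-1*(-12) - 3) + 72))/(-37220) = (-55 + 112*((12 - 3) + 72))*(-1/37220) = (-55 + 112*(9 + 72))*(-1/37220) = (-55 + 112*81)*(-1/37220) = (-55 + 9072)*(-1/37220) = 9017*(-1/37220) = -9017/37220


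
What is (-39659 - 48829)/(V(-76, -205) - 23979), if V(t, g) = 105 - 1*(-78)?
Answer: 2458/661 ≈ 3.7186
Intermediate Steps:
V(t, g) = 183 (V(t, g) = 105 + 78 = 183)
(-39659 - 48829)/(V(-76, -205) - 23979) = (-39659 - 48829)/(183 - 23979) = -88488/(-23796) = -88488*(-1/23796) = 2458/661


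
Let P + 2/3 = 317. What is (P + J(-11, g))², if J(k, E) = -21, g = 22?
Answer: 784996/9 ≈ 87222.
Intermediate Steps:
P = 949/3 (P = -⅔ + 317 = 949/3 ≈ 316.33)
(P + J(-11, g))² = (949/3 - 21)² = (886/3)² = 784996/9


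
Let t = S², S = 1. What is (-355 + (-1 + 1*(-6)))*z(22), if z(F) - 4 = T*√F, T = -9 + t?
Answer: -1448 + 2896*√22 ≈ 12135.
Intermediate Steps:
t = 1 (t = 1² = 1)
T = -8 (T = -9 + 1 = -8)
z(F) = 4 - 8*√F
(-355 + (-1 + 1*(-6)))*z(22) = (-355 + (-1 + 1*(-6)))*(4 - 8*√22) = (-355 + (-1 - 6))*(4 - 8*√22) = (-355 - 7)*(4 - 8*√22) = -362*(4 - 8*√22) = -1448 + 2896*√22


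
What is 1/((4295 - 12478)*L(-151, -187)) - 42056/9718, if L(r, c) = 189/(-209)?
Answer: -32520615905/7514866233 ≈ -4.3275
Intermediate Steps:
L(r, c) = -189/209 (L(r, c) = 189*(-1/209) = -189/209)
1/((4295 - 12478)*L(-151, -187)) - 42056/9718 = 1/((4295 - 12478)*(-189/209)) - 42056/9718 = -209/189/(-8183) - 42056*1/9718 = -1/8183*(-209/189) - 21028/4859 = 209/1546587 - 21028/4859 = -32520615905/7514866233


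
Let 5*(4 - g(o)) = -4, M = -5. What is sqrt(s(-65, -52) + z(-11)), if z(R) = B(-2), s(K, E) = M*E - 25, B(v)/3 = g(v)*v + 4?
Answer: sqrt(5455)/5 ≈ 14.772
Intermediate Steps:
g(o) = 24/5 (g(o) = 4 - 1/5*(-4) = 4 + 4/5 = 24/5)
B(v) = 12 + 72*v/5 (B(v) = 3*(24*v/5 + 4) = 3*(4 + 24*v/5) = 12 + 72*v/5)
s(K, E) = -25 - 5*E (s(K, E) = -5*E - 25 = -25 - 5*E)
z(R) = -84/5 (z(R) = 12 + (72/5)*(-2) = 12 - 144/5 = -84/5)
sqrt(s(-65, -52) + z(-11)) = sqrt((-25 - 5*(-52)) - 84/5) = sqrt((-25 + 260) - 84/5) = sqrt(235 - 84/5) = sqrt(1091/5) = sqrt(5455)/5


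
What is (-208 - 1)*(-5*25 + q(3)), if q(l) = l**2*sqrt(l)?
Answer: 26125 - 1881*sqrt(3) ≈ 22867.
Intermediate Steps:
q(l) = l**(5/2)
(-208 - 1)*(-5*25 + q(3)) = (-208 - 1)*(-5*25 + 3**(5/2)) = -209*(-125 + 9*sqrt(3)) = 26125 - 1881*sqrt(3)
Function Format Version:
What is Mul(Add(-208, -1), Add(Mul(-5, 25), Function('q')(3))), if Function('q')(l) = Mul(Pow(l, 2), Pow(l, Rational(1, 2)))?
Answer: Add(26125, Mul(-1881, Pow(3, Rational(1, 2)))) ≈ 22867.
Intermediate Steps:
Function('q')(l) = Pow(l, Rational(5, 2))
Mul(Add(-208, -1), Add(Mul(-5, 25), Function('q')(3))) = Mul(Add(-208, -1), Add(Mul(-5, 25), Pow(3, Rational(5, 2)))) = Mul(-209, Add(-125, Mul(9, Pow(3, Rational(1, 2))))) = Add(26125, Mul(-1881, Pow(3, Rational(1, 2))))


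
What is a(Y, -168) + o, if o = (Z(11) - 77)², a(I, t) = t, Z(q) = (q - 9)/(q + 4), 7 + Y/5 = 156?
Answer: 1291609/225 ≈ 5740.5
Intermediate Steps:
Y = 745 (Y = -35 + 5*156 = -35 + 780 = 745)
Z(q) = (-9 + q)/(4 + q)
o = 1329409/225 (o = ((-9 + 11)/(4 + 11) - 77)² = (2/15 - 77)² = (-1153/15)² = 1329409/225 ≈ 5908.5)
a(Y, -168) + o = -168 + 1329409/225 = 1291609/225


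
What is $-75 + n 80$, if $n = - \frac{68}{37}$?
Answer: $- \frac{8215}{37} \approx -222.03$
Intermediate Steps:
$n = - \frac{68}{37}$ ($n = \left(-68\right) \frac{1}{37} = - \frac{68}{37} \approx -1.8378$)
$-75 + n 80 = -75 - \frac{5440}{37} = - \frac{8215}{37}$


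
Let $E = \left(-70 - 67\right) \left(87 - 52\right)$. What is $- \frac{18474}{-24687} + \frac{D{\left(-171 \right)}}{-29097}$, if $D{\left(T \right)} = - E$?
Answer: $\frac{46573757}{79813071} \approx 0.58354$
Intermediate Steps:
$E = -4795$ ($E = \left(-137\right) 35 = -4795$)
$D{\left(T \right)} = 4795$ ($D{\left(T \right)} = \left(-1\right) \left(-4795\right) = 4795$)
$- \frac{18474}{-24687} + \frac{D{\left(-171 \right)}}{-29097} = - \frac{18474}{-24687} + \frac{4795}{-29097} = \left(-18474\right) \left(- \frac{1}{24687}\right) + 4795 \left(- \frac{1}{29097}\right) = \frac{6158}{8229} - \frac{4795}{29097} = \frac{46573757}{79813071}$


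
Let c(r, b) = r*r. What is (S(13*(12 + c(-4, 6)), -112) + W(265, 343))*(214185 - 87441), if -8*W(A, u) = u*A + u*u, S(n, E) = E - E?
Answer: -3303962592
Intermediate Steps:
c(r, b) = r**2
S(n, E) = 0
W(A, u) = -u**2/8 - A*u/8 (W(A, u) = -(u*A + u*u)/8 = -(A*u + u**2)/8 = -(u**2 + A*u)/8 = -u**2/8 - A*u/8)
(S(13*(12 + c(-4, 6)), -112) + W(265, 343))*(214185 - 87441) = (0 - 1/8*343*(265 + 343))*(214185 - 87441) = (0 - 1/8*343*608)*126744 = (0 - 26068)*126744 = -26068*126744 = -3303962592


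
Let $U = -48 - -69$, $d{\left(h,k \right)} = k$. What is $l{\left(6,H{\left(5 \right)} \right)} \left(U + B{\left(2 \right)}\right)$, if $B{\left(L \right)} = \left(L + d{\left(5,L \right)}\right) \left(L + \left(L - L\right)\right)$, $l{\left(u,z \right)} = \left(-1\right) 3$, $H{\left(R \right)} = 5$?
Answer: $-87$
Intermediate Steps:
$l{\left(u,z \right)} = -3$
$B{\left(L \right)} = 2 L^{2}$ ($B{\left(L \right)} = \left(L + L\right) \left(L + \left(L - L\right)\right) = 2 L \left(L + 0\right) = 2 L L = 2 L^{2}$)
$U = 21$ ($U = -48 + 69 = 21$)
$l{\left(6,H{\left(5 \right)} \right)} \left(U + B{\left(2 \right)}\right) = - 3 \left(21 + 2 \cdot 2^{2}\right) = - 3 \left(21 + 2 \cdot 4\right) = - 3 \left(21 + 8\right) = \left(-3\right) 29 = -87$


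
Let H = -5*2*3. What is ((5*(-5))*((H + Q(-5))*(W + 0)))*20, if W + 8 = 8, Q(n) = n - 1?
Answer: 0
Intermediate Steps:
H = -30 (H = -10*3 = -30)
Q(n) = -1 + n
W = 0 (W = -8 + 8 = 0)
((5*(-5))*((H + Q(-5))*(W + 0)))*20 = ((5*(-5))*((-30 + (-1 - 5))*(0 + 0)))*20 = -25*(-30 - 6)*0*20 = -(-900)*0*20 = -25*0*20 = 0*20 = 0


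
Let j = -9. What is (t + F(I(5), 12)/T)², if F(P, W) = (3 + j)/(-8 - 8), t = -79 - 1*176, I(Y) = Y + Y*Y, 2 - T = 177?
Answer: 127451142009/1960000 ≈ 65026.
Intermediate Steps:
T = -175 (T = 2 - 1*177 = 2 - 177 = -175)
I(Y) = Y + Y²
t = -255 (t = -79 - 176 = -255)
F(P, W) = 3/8 (F(P, W) = (3 - 9)/(-8 - 8) = -6/(-16) = -6*(-1/16) = 3/8)
(t + F(I(5), 12)/T)² = (-255 + (3/8)/(-175))² = (-255 + (3/8)*(-1/175))² = (-255 - 3/1400)² = (-357003/1400)² = 127451142009/1960000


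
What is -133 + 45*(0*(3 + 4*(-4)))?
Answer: -133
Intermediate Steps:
-133 + 45*(0*(3 + 4*(-4))) = -133 + 45*(0*(3 - 16)) = -133 + 45*(0*(-13)) = -133 + 45*0 = -133 + 0 = -133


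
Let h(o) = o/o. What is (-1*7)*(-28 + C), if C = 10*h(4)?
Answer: 126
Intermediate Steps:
h(o) = 1
C = 10 (C = 10*1 = 10)
(-1*7)*(-28 + C) = (-1*7)*(-28 + 10) = -7*(-18) = 126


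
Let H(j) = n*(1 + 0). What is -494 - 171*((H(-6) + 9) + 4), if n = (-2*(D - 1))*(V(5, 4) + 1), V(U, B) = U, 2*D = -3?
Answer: -7847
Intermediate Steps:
D = -3/2 (D = (1/2)*(-3) = -3/2 ≈ -1.5000)
n = 30 (n = (-2*(-3/2 - 1))*(5 + 1) = -2*(-5/2)*6 = 5*6 = 30)
H(j) = 30 (H(j) = 30*(1 + 0) = 30*1 = 30)
-494 - 171*((H(-6) + 9) + 4) = -494 - 171*((30 + 9) + 4) = -494 - 171*(39 + 4) = -494 - 171*43 = -494 - 7353 = -7847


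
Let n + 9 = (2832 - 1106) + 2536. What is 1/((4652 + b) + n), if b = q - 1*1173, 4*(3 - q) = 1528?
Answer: 1/7353 ≈ 0.00013600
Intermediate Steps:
q = -379 (q = 3 - ¼*1528 = 3 - 382 = -379)
b = -1552 (b = -379 - 1*1173 = -379 - 1173 = -1552)
n = 4253 (n = -9 + ((2832 - 1106) + 2536) = -9 + (1726 + 2536) = -9 + 4262 = 4253)
1/((4652 + b) + n) = 1/((4652 - 1552) + 4253) = 1/(3100 + 4253) = 1/7353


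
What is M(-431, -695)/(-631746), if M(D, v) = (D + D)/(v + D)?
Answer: -431/355672998 ≈ -1.2118e-6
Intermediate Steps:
M(D, v) = 2*D/(D + v) (M(D, v) = (2*D)/(D + v) = 2*D/(D + v))
M(-431, -695)/(-631746) = (2*(-431)/(-431 - 695))/(-631746) = (2*(-431)/(-1126))*(-1/631746) = (2*(-431)*(-1/1126))*(-1/631746) = (431/563)*(-1/631746) = -431/355672998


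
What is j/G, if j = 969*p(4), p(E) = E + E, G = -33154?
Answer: -3876/16577 ≈ -0.23382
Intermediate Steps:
p(E) = 2*E
j = 7752 (j = 969*(2*4) = 969*8 = 7752)
j/G = 7752/(-33154) = 7752*(-1/33154) = -3876/16577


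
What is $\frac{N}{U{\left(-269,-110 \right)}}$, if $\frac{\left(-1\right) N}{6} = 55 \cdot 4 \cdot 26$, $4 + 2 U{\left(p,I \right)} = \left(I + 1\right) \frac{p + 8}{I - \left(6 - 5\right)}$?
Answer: $\frac{2539680}{9631} \approx 263.7$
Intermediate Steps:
$U{\left(p,I \right)} = -2 + \frac{\left(1 + I\right) \left(8 + p\right)}{2 \left(-1 + I\right)}$ ($U{\left(p,I \right)} = -2 + \frac{\left(I + 1\right) \frac{p + 8}{I - \left(6 - 5\right)}}{2} = -2 + \frac{\left(1 + I\right) \frac{8 + p}{I - 1}}{2} = -2 + \frac{\left(1 + I\right) \frac{8 + p}{-1 + I}}{2} = -2 + \frac{\frac{1}{-1 + I} \left(1 + I\right) \left(8 + p\right)}{2} = -2 + \frac{\left(1 + I\right) \left(8 + p\right)}{2 \left(-1 + I\right)}$)
$N = -34320$ ($N = - 6 \cdot 55 \cdot 4 \cdot 26 = - 6 \cdot 55 \cdot 104 = \left(-6\right) 5720 = -34320$)
$\frac{N}{U{\left(-269,-110 \right)}} = - \frac{34320}{\frac{1}{2} \frac{1}{-1 - 110} \left(12 - 269 + 4 \left(-110\right) - -29590\right)} = - \frac{34320}{\frac{1}{2} \frac{1}{-111} \left(12 - 269 - 440 + 29590\right)} = - \frac{34320}{\frac{1}{2} \left(- \frac{1}{111}\right) 28893} = - \frac{34320}{- \frac{9631}{74}} = \left(-34320\right) \left(- \frac{74}{9631}\right) = \frac{2539680}{9631}$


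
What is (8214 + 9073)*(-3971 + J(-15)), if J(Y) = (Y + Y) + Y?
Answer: -69424592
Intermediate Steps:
J(Y) = 3*Y (J(Y) = 2*Y + Y = 3*Y)
(8214 + 9073)*(-3971 + J(-15)) = (8214 + 9073)*(-3971 + 3*(-15)) = 17287*(-3971 - 45) = 17287*(-4016) = -69424592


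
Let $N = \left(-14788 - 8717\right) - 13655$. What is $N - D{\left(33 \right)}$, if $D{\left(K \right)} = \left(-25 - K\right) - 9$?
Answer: $-37093$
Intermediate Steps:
$D{\left(K \right)} = -34 - K$ ($D{\left(K \right)} = \left(-25 - K\right) - 9 = -34 - K$)
$N = -37160$ ($N = -23505 - 13655 = -37160$)
$N - D{\left(33 \right)} = -37160 - \left(-34 - 33\right) = -37160 - -67 = -37160 + 67 = -37093$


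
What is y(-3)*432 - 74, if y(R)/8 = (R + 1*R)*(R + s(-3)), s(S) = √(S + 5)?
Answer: 62134 - 20736*√2 ≈ 32809.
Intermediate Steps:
s(S) = √(5 + S)
y(R) = 16*R*(R + √2) (y(R) = 8*((R + 1*R)*(R + √(5 - 3))) = 8*((R + R)*(R + √2)) = 8*((2*R)*(R + √2)) = 8*(2*R*(R + √2)) = 16*R*(R + √2))
y(-3)*432 - 74 = (16*(-3)*(-3 + √2))*432 - 74 = (144 - 48*√2)*432 - 74 = (62208 - 20736*√2) - 74 = 62134 - 20736*√2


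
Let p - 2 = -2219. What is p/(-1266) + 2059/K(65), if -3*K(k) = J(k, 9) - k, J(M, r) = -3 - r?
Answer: 2663597/32494 ≈ 81.972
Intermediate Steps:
p = -2217 (p = 2 - 2219 = -2217)
K(k) = 4 + k/3 (K(k) = -((-3 - 1*9) - k)/3 = -((-3 - 9) - k)/3 = -(-12 - k)/3 = 4 + k/3)
p/(-1266) + 2059/K(65) = -2217/(-1266) + 2059/(4 + (1/3)*65) = -2217*(-1/1266) + 2059/(4 + 65/3) = 739/422 + 2059/(77/3) = 739/422 + 2059*(3/77) = 739/422 + 6177/77 = 2663597/32494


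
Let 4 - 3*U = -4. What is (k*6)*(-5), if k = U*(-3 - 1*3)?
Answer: 480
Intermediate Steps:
U = 8/3 (U = 4/3 - ⅓*(-4) = 4/3 + 4/3 = 8/3 ≈ 2.6667)
k = -16 (k = 8*(-3 - 1*3)/3 = 8*(-3 - 3)/3 = (8/3)*(-6) = -16)
(k*6)*(-5) = -16*6*(-5) = -96*(-5) = 480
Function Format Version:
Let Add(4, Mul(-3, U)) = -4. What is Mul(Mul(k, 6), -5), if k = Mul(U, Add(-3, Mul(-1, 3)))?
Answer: 480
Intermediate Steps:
U = Rational(8, 3) (U = Add(Rational(4, 3), Mul(Rational(-1, 3), -4)) = Add(Rational(4, 3), Rational(4, 3)) = Rational(8, 3) ≈ 2.6667)
k = -16 (k = Mul(Rational(8, 3), Add(-3, Mul(-1, 3))) = Mul(Rational(8, 3), Add(-3, -3)) = Mul(Rational(8, 3), -6) = -16)
Mul(Mul(k, 6), -5) = Mul(Mul(-16, 6), -5) = Mul(-96, -5) = 480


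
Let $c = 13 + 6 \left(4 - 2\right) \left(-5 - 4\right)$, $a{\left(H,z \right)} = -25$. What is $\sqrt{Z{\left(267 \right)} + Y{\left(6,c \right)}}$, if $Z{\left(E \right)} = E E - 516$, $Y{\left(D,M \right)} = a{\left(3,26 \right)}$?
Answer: $2 \sqrt{17687} \approx 265.98$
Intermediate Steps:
$c = -95$ ($c = 13 + 6 \cdot 2 \left(-9\right) = 13 + 6 \left(-18\right) = 13 - 108 = -95$)
$Y{\left(D,M \right)} = -25$
$Z{\left(E \right)} = -516 + E^{2}$ ($Z{\left(E \right)} = E^{2} - 516 = -516 + E^{2}$)
$\sqrt{Z{\left(267 \right)} + Y{\left(6,c \right)}} = \sqrt{\left(-516 + 267^{2}\right) - 25} = \sqrt{\left(-516 + 71289\right) - 25} = \sqrt{70773 - 25} = \sqrt{70748} = 2 \sqrt{17687}$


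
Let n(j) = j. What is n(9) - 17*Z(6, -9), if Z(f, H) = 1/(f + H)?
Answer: 44/3 ≈ 14.667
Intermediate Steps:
Z(f, H) = 1/(H + f)
n(9) - 17*Z(6, -9) = 9 - 17/(-9 + 6) = 9 - 17/(-3) = 9 - 17*(-⅓) = 9 + 17/3 = 44/3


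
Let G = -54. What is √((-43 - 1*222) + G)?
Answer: I*√319 ≈ 17.861*I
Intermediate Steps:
√((-43 - 1*222) + G) = √((-43 - 1*222) - 54) = √((-43 - 222) - 54) = √(-265 - 54) = √(-319) = I*√319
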